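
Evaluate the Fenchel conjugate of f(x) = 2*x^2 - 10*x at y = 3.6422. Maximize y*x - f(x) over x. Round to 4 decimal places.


f*(y) = sup_x {y*x - a*x^2 - b*x} = sup_x {(y-b)*x - a*x^2}
FOC: (y - b) - 2a*x = 0 => x* = (y - b)/(2a)
x* = (3.6422 + 10)/(2*2) = 3.4106
f*(3.6422) = (y-b)^2/(4a) = (3.6422 + 10)^2/(4*2)
= 186.1096/8 = 23.2637


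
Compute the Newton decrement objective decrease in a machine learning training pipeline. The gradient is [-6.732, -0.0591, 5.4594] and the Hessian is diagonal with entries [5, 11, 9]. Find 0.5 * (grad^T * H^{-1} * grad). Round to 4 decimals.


Step 1: H is diagonal, so H^(-1) * g = [-1.3464, -0.0054, 0.6066].
Step 2: g^T H^(-1) g = sum_i g_i^2 / H_ii
  = (-6.732)^2/5 + (-0.0591)^2/11 + (5.4594)^2/9
  = 9.064 + 0.0003 + 3.3117 = 12.376
Step 3: Objective decrease = 0.5 * g^T H^(-1) g = 6.188


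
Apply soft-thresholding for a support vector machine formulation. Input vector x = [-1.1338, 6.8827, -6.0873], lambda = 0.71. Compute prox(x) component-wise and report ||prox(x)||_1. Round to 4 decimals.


Soft-thresholding with lambda = 0.71:
prox(-1.1338) = sign(-1.1338)*max(|-1.1338| - 0.71, 0) = -0.4238
prox(6.8827) = sign(6.8827)*max(|6.8827| - 0.71, 0) = 6.1727
prox(-6.0873) = sign(-6.0873)*max(|-6.0873| - 0.71, 0) = -5.3773
prox(x) = [-0.4238, 6.1727, -5.3773]
||prox(x)||_1 = 0.4238 + 6.1727 + 5.3773 = 11.9738


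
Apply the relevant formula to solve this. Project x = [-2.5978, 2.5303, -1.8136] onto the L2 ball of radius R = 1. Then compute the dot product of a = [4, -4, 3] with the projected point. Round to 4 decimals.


Step 1: Compute ||x|| (intermediates to 6 decimals).
||x|| = sqrt((-2.5978)^2 + 2.5303^2 + (-1.8136)^2) = 4.054643
Step 2: Project.
Since ||x|| > R, scale = R/||x|| = 1/4.054643 = 0.246631, proj(x) = scale * x
proj(x) = [-0.640698, 0.62405, -0.44729]
Step 3: Dot product.
a^T * proj(x) = 4*(-0.640698) - 4*0.62405 + 3*(-0.44729) = -6.4009


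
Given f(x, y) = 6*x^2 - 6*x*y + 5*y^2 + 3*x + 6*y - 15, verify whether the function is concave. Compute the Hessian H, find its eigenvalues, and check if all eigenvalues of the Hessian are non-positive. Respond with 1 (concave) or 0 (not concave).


The Hessian of f(x,y) = 6*x^2 - 6*x*y + 5*y^2 + 3*x + 6*y - 15 is:
H = [[12, -6], [-6, 10]]
Trace = 12 + 10 = 22
Determinant = 12*10 - (-6)^2 = 84
Discriminant = (22)^2 - 4*84 = 148.0
Eigenvalues: lambda_1 = 4.9172, lambda_2 = 17.0828
The function is not concave.

0


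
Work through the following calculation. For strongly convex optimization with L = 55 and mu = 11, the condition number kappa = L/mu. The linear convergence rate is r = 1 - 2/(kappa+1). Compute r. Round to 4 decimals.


Step 1: Compute the condition number.
kappa = L/mu = 55/11 = 5.0
Step 2: Compute the convergence rate.
r = 1 - 2/(kappa + 1) = 1 - 2*mu/(L + mu) = (L - mu)/(L + mu) = 44/66 = 0.6667


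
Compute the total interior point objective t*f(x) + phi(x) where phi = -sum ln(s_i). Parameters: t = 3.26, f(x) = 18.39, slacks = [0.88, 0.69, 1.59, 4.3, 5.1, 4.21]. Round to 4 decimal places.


Step 1: Compute log-barrier.
ln values: [-0.1278, -0.3711, 0.4637, 1.4586, 1.6292, 1.4375]
phi = -(-0.1278 - 0.3711 + 0.4637 + 1.4586 + 1.6292 + 1.4375) = -4.4902
Step 2: Compute augmented objective.
t*f(x) = 3.26*18.39 = 59.9514
Total = 59.9514 - 4.4902 = 55.4612


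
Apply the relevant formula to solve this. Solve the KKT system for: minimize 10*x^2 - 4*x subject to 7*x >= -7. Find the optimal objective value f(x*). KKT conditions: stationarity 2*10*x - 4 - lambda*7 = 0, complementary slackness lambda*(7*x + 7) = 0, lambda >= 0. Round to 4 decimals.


Step 1: Try lambda = 0 (constraint inactive).
Stationarity: 2*10*x - 4 = 0
x* = 4/(2*10) = 0.2
Check constraint: 7*0.2 = 1.4 >= -7 -- satisfied.
Step 2: Compute optimal value.
f(x*) = 10*0.2^2 - 4*0.2 = -0.4


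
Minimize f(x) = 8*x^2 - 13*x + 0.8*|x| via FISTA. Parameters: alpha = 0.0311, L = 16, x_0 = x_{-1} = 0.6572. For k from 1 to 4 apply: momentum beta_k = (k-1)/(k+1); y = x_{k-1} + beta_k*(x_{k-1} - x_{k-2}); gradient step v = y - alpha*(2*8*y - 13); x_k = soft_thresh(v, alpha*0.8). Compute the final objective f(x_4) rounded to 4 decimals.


FISTA on f(x) = 8*x^2 - 13*x + 0.8*|x|
L = 16, alpha = 0.0311
Iteration 1: beta = 0.0, y = 0.6572 + 0.0*(0.6572 - 0.6572) = 0.6572
  grad(y) = -2.4848, v = y - alpha*grad = 0.7345
  prox(v) = soft_thresh(0.7345, 0.0249) = 0.7096
Iteration 2: beta = 0.3333, y = 0.7096 + 0.3333*(0.7096 - 0.6572) = 0.7271
  grad(y) = -1.367, v = y - alpha*grad = 0.7696
  prox(v) = soft_thresh(0.7696, 0.0249) = 0.7447
Iteration 3: beta = 0.5, y = 0.7447 + 0.5*(0.7447 - 0.7096) = 0.7622
  grad(y) = -0.8041, v = y - alpha*grad = 0.7873
  prox(v) = soft_thresh(0.7873, 0.0249) = 0.7624
Iteration 4: beta = 0.6, y = 0.7624 + 0.6*(0.7624 - 0.7447) = 0.773
  grad(y) = -0.6324, v = y - alpha*grad = 0.7926
  prox(v) = soft_thresh(0.7926, 0.0249) = 0.7678
f(x_4) = 8*0.7678^2 - 13*0.7678 + 0.8*|0.7678| = -4.651


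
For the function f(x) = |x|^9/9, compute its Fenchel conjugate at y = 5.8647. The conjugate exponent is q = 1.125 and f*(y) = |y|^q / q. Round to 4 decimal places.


The conjugate exponent q satisfies 1/p + 1/q = 1.
p = 9, so q = 9/(9 - 1) = 1.125
|y|^q = 5.8647^1.125 = 7.316
f*(5.8647) = 7.316 / 1.125 = 6.5032


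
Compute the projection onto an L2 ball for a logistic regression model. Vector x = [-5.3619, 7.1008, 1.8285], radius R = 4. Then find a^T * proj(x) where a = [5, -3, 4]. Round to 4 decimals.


Step 1: Compute ||x|| (intermediates to 6 decimals).
||x|| = sqrt((-5.3619)^2 + 7.1008^2 + 1.8285^2) = 9.083763
Step 2: Project.
Since ||x|| > R, scale = R/||x|| = 4/9.083763 = 0.440346, proj(x) = scale * x
proj(x) = [-2.361091, 3.126809, 0.805173]
Step 3: Dot product.
a^T * proj(x) = 5*(-2.361091) - 3*3.126809 + 4*0.805173 = -17.9652


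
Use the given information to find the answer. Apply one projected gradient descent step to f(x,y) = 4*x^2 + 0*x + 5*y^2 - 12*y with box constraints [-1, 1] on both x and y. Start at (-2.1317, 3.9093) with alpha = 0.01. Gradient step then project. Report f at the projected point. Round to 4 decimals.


Step 1: Compute gradient at (-2.1317, 3.9093).
grad_x = 2*4*-2.1317 + 0 = -17.0536
grad_y = 2*5*3.9093 - 12 = 27.093
Step 2: Gradient step.
x_raw = -2.1317 - 0.01*-17.0536 = -1.9612
y_raw = 3.9093 - 0.01*27.093 = 3.6384
Step 3: Project onto [-1, 1].
x_proj = clip(-1.9612) = -1.0
y_proj = clip(3.6384) = 1.0
Step 4: Evaluate f.
f(-1.0, 1.0) = -3.0


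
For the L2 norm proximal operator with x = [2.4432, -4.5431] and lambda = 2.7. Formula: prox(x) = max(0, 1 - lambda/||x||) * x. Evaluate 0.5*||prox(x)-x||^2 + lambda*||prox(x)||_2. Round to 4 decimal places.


Step 1: Compute ||x||.
||x|| = 5.1584
Step 2: Compute scaling factor.
scale = max(0, 1 - 2.7/5.1584) = 0.4766
Step 3: prox(x) = [1.1644, -2.1652]
||prox(x)|| = 2.4584
Step 4: Proximal objective.
0.5*||prox-x||^2 = 3.645
lambda*||prox|| = 6.6377
Total = 10.2827


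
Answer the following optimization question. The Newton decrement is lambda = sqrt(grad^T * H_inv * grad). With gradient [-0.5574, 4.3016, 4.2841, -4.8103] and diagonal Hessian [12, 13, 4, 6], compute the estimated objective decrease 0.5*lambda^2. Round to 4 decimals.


Step 1: H is diagonal, so H^(-1) * g = [-0.0465, 0.3309, 1.071, -0.8017].
Step 2: g^T H^(-1) g = sum_i g_i^2 / H_ii
  = (-0.5574)^2/12 + (4.3016)^2/13 + (4.2841)^2/4 + (-4.8103)^2/6
  = 0.0259 + 1.4234 + 4.5884 + 3.8565 = 9.8941
Step 3: Objective decrease = 0.5 * g^T H^(-1) g = 4.9471


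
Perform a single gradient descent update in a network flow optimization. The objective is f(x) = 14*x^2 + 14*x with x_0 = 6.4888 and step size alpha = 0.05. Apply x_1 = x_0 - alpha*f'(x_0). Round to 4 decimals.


We compute the gradient at x_0 and apply the update.
f'(x) = 28*x + 14
f'(6.4888) = 28*6.4888 + 14 = 195.6864
x_1 = 6.4888 - 0.05*195.6864 = -3.2955


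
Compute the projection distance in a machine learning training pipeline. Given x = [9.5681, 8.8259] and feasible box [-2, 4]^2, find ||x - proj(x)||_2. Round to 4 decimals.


Project each component onto [-2, 4].
clip(9.5681) = 4.0, clip(8.8259) = 4.0
Projection = [4.0, 4.0]
Squared diffs: [31.0037, 23.2893]
Distance = sqrt(54.293) = 7.3684


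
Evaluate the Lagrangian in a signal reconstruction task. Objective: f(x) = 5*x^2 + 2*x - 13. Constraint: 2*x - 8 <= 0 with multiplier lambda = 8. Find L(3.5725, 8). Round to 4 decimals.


Step 1: Evaluate f(x).
f(3.5725) = 5*3.5725^2 + 2*3.5725 - 13 = 57.9588
Step 2: Evaluate g(x).
g(3.5725) = 2*3.5725 - 8 = -0.855
Step 3: Compute Lagrangian.
L = 57.9588 + 8*-0.855 = 51.1188


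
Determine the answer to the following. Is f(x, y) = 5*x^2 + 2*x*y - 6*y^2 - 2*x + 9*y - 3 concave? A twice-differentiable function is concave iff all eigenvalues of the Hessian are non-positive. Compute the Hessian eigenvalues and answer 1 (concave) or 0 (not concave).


The Hessian of f(x,y) = 5*x^2 + 2*x*y - 6*y^2 - 2*x + 9*y - 3 is:
H = [[10, 2], [2, -12]]
Trace = 10 - 12 = -2
Determinant = 10*-12 - (2)^2 = -124
Discriminant = (-2)^2 - 4*-124 = 500.0
Eigenvalues: lambda_1 = -12.1803, lambda_2 = 10.1803
The function is not concave.

0


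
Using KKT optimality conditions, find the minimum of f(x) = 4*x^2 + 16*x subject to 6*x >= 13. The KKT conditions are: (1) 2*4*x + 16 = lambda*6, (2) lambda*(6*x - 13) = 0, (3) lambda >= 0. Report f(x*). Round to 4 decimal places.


Step 1: Try lambda = 0 (constraint inactive).
x_unc = -16/(2*4) = -2.0
Check: 6*-2.0 = -12.0 < 13 -- violated!
Step 2: Constraint must be active: 6*x = 13
x* = 13/6 = 2.1667 (rounded; the exact value 13/6 is used below)
lambda = (2*4*(13/6) + 16)/6 = 5.5556
Step 3: Compute optimal value.
f(x*) = 4*(13/6)^2 + 16*(13/6) = 53.4444


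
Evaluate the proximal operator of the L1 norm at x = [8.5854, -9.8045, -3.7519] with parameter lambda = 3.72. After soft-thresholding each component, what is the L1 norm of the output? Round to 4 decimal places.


Soft-thresholding with lambda = 3.72:
prox(8.5854) = sign(8.5854)*max(|8.5854| - 3.72, 0) = 4.8654
prox(-9.8045) = sign(-9.8045)*max(|-9.8045| - 3.72, 0) = -6.0845
prox(-3.7519) = sign(-3.7519)*max(|-3.7519| - 3.72, 0) = -0.0319
prox(x) = [4.8654, -6.0845, -0.0319]
||prox(x)||_1 = 4.8654 + 6.0845 + 0.0319 = 10.9818


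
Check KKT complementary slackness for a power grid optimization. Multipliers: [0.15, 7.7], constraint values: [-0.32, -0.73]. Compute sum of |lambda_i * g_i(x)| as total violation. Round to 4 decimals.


KKT complementary slackness check:
lambda_1 * g_1 = 0.15 * -0.32 = -0.048
lambda_2 * g_2 = 7.7 * -0.73 = -5.621
Total violation = 0.048 + 5.621 = 5.669


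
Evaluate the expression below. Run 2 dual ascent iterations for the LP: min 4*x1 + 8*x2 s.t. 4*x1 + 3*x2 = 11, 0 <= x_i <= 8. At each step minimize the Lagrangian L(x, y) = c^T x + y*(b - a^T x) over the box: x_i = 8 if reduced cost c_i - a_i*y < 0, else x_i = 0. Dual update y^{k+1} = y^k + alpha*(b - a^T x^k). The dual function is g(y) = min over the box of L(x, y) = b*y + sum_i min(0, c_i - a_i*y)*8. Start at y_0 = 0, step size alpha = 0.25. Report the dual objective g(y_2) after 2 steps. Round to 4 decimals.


Dual ascent for LP: min 4*x1 + 8*x2, 4*x1 + 3*x2 = 11, 0 <= x_i <= 8
Step 1: y^k = 0.0, reduced costs: (4.0, 8.0)
  x^k = (0.0, 0.0), subgradient = b - a^T x = 11.0
  y^{k+1} = 0.0 + 0.25*11.0 = 2.75
Step 2: y^k = 2.75, reduced costs: (-7.0, -0.25)
  x^k = (8.0, 8.0), subgradient = b - a^T x = -45.0
  y^{k+1} = 2.75 + 0.25*-45.0 = -8.5
Dual objective at y_2 = -8.5: reduced costs (38.0, 33.5), box minimizer x = (0.0, 0.0)
g(y_2) = b*y + (c1 - a1*y)*x1 + (c2 - a2*y)*x2 = 11*(-8.5) + 38.0*0.0 + 33.5*0.0 = -93.5 + 0.0 + 0.0 = -93.5


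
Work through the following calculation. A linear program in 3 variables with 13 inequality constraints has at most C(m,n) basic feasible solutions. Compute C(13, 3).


Each vertex corresponds to some choice of n active constraints out of m, so the number of vertices is at most C(m, n) = m! / (n!(m-n)!).
m = 13, n = 3
Numerator: 13 * 12 * 11
Denominator: 3! = 6
C(13, 3) = 286


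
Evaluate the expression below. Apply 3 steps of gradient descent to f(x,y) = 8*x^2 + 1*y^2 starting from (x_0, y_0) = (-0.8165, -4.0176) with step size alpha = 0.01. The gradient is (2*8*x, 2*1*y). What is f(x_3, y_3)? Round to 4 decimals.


Gradient descent on f(x,y) = 8*x^2 + 1*y^2.
Starting point: (-0.8165, -4.0176), alpha = 0.01
Step 1: grad_x = 2*8*-0.8165 = -13.064, grad_y = 2*1*-4.0176 = -8.0352
  x_1 = -0.8165 - 0.01*-13.064 = -0.6859
  y_1 = -4.0176 - 0.01*-8.0352 = -3.9372
Step 2: grad_x = 2*8*-0.6859 = -10.9738, grad_y = 2*1*-3.9372 = -7.8745
  x_2 = -0.6859 - 0.01*-10.9738 = -0.5761
  y_2 = -3.9372 - 0.01*-7.8745 = -3.8585
Step 3: grad_x = 2*8*-0.5761 = -9.218, grad_y = 2*1*-3.8585 = -7.717
  x_3 = -0.5761 - 0.01*-9.218 = -0.4839
  y_3 = -3.8585 - 0.01*-7.717 = -3.7813
f(-0.4839, -3.7813) = 8*(-0.4839)^2 + 1*(-3.7813)^2 = 16.1721


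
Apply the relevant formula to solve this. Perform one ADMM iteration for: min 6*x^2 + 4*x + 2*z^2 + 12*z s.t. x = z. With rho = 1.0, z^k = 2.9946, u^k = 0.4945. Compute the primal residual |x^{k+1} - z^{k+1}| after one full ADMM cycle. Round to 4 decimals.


ADMM iteration with rho = 1.0, z^k = 2.9946, u^k = 0.4945
Step 1: x-update.
Minimize 6*x^2 + 4*x + (1.0/2)*(x - 2.9946 + 0.4945)^2
FOC: (2*6 + 1.0)*x = -4 + 1.0*(2.9946 - 0.4945)
x^{k+1} = -0.1154
Step 2: z-update.
Minimize 2*z^2 + 12*z + (1.0/2)*(-0.1154 - z + 0.4945)^2
FOC: (2*2 + 1.0)*z = -12 + 1.0*(-0.1154 + 0.4945)
z^{k+1} = -2.3242
Step 3: u-update.
u^{k+1} = 0.4945 - 0.1154 + 2.3242 = 2.7033
Step 4: Primal residual = |-0.1154 + 2.3242| = 2.2088


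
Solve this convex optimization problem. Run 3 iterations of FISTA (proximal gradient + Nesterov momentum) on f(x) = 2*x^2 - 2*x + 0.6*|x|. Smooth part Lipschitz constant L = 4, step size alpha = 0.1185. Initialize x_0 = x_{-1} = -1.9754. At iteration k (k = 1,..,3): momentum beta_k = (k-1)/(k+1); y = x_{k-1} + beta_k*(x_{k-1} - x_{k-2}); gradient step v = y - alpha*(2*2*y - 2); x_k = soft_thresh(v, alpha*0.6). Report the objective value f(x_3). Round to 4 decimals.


FISTA on f(x) = 2*x^2 - 2*x + 0.6*|x|
L = 4, alpha = 0.1185
Iteration 1: beta = 0.0, y = -1.9754 + 0.0*(-1.9754 + 1.9754) = -1.9754
  grad(y) = -9.9016, v = y - alpha*grad = -0.8021
  prox(v) = soft_thresh(-0.8021, 0.0711) = -0.731
Iteration 2: beta = 0.3333, y = -0.731 + 0.3333*(-0.731 + 1.9754) = -0.3161
  grad(y) = -3.2646, v = y - alpha*grad = 0.0707
  prox(v) = soft_thresh(0.0707, 0.0711) = 0.0
Iteration 3: beta = 0.5, y = 0.0 + 0.5*(0.0 + 0.731) = 0.3655
  grad(y) = -0.5381, v = y - alpha*grad = 0.4292
  prox(v) = soft_thresh(0.4292, 0.0711) = 0.3581
f(x_3) = 2*0.3581^2 - 2*0.3581 + 0.6*|0.3581| = -0.2449


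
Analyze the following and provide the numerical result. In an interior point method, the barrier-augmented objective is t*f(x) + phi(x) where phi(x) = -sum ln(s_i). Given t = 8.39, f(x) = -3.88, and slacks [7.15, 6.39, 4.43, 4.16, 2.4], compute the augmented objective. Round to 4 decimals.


Step 1: Compute log-barrier.
ln values: [1.9671, 1.8547, 1.4884, 1.4255, 0.8755]
phi = -(1.9671 + 1.8547 + 1.4884 + 1.4255 + 0.8755) = -7.6112
Step 2: Compute augmented objective.
t*f(x) = 8.39*-3.88 = -32.5532
Total = -32.5532 - 7.6112 = -40.1644


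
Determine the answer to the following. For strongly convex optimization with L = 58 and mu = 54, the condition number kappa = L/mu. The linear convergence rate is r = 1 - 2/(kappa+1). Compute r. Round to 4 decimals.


Step 1: Compute the condition number.
kappa = L/mu = 58/54 = 1.0741
Step 2: Compute the convergence rate.
r = 1 - 2/(kappa + 1) = 1 - 2*mu/(L + mu) = (L - mu)/(L + mu) = 4/112 = 0.0357


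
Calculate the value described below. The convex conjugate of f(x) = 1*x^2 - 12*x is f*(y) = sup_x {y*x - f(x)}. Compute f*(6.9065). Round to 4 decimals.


f*(y) = sup_x {y*x - a*x^2 - b*x} = sup_x {(y-b)*x - a*x^2}
FOC: (y - b) - 2a*x = 0 => x* = (y - b)/(2a)
x* = (6.9065 + 12)/(2*1) = 9.4533
f*(6.9065) = (y-b)^2/(4a) = (6.9065 + 12)^2/(4*1)
= 357.4557/4 = 89.3639


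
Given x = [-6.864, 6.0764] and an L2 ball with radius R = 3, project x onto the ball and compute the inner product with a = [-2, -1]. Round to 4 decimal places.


Step 1: Compute ||x|| (intermediates to 6 decimals).
||x|| = sqrt((-6.864)^2 + 6.0764^2) = 9.167177
Step 2: Project.
Since ||x|| > R, scale = R/||x|| = 3/9.167177 = 0.327255, proj(x) = scale * x
proj(x) = [-2.246278, 1.988532]
Step 3: Dot product.
a^T * proj(x) = -2*(-2.246278) - 1*1.988532 = 2.504


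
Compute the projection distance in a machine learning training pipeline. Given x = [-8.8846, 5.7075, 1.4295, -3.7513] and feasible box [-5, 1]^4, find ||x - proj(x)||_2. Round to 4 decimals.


Project each component onto [-5, 1].
clip(-8.8846) = -5.0, clip(5.7075) = 1.0, clip(1.4295) = 1.0, clip(-3.7513) = -3.7513
Projection = [-5.0, 1.0, 1.0, -3.7513]
Squared diffs: [15.0901, 22.1606, 0.1845, 0.0]
Distance = sqrt(37.4352) = 6.1184


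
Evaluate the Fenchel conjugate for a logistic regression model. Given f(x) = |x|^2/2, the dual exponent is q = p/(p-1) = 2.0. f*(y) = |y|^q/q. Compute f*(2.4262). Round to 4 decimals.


The conjugate exponent q satisfies 1/p + 1/q = 1.
p = 2, so q = 2/(2 - 1) = 2.0
|y|^q = 2.4262^2.0 = 5.8864
f*(2.4262) = 5.8864 / 2.0 = 2.9432


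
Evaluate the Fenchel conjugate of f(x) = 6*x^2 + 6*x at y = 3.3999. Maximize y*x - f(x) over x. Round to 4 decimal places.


f*(y) = sup_x {y*x - a*x^2 - b*x} = sup_x {(y-b)*x - a*x^2}
FOC: (y - b) - 2a*x = 0 => x* = (y - b)/(2a)
x* = (3.3999 - 6)/(2*6) = -0.2167
f*(3.3999) = (y-b)^2/(4a) = (3.3999 - 6)^2/(4*6)
= 6.7605/24 = 0.2817


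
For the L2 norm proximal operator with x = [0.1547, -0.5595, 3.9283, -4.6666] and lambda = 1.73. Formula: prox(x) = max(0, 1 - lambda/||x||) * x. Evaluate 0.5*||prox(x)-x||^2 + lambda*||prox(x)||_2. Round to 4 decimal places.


Step 1: Compute ||x||.
||x|| = 6.1275
Step 2: Compute scaling factor.
scale = max(0, 1 - 1.73/6.1275) = 0.7177
Step 3: prox(x) = [0.111, -0.4015, 2.8192, -3.3491]
||prox(x)|| = 4.3975
Step 4: Proximal objective.
0.5*||prox-x||^2 = 1.4965
lambda*||prox|| = 7.6077
Total = 9.104


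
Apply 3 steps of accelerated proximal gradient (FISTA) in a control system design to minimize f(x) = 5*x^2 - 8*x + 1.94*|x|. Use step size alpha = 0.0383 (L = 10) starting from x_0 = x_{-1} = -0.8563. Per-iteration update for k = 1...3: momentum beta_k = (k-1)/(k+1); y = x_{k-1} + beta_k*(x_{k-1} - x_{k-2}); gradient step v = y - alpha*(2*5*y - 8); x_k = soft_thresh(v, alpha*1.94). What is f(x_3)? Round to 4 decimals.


FISTA on f(x) = 5*x^2 - 8*x + 1.94*|x|
L = 10, alpha = 0.0383
Iteration 1: beta = 0.0, y = -0.8563 + 0.0*(-0.8563 + 0.8563) = -0.8563
  grad(y) = -16.563, v = y - alpha*grad = -0.2219
  prox(v) = soft_thresh(-0.2219, 0.0743) = -0.1476
Iteration 2: beta = 0.3333, y = -0.1476 + 0.3333*(-0.1476 + 0.8563) = 0.0886
  grad(y) = -7.1141, v = y - alpha*grad = 0.3611
  prox(v) = soft_thresh(0.3611, 0.0743) = 0.2868
Iteration 3: beta = 0.5, y = 0.2868 + 0.5*(0.2868 + 0.1476) = 0.504
  grad(y) = -2.9605, v = y - alpha*grad = 0.6173
  prox(v) = soft_thresh(0.6173, 0.0743) = 0.543
f(x_3) = 5*0.543^2 - 8*0.543 + 1.94*|0.543| = -1.8164


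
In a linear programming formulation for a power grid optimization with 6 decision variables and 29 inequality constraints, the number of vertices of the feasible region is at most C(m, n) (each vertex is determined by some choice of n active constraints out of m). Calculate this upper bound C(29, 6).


Each vertex corresponds to some choice of n active constraints out of m, so the number of vertices is at most C(m, n) = m! / (n!(m-n)!).
m = 29, n = 6
Numerator: 29 * 28 * 27 * 26 * 25 * 24
Denominator: 6! = 720
C(29, 6) = 475020


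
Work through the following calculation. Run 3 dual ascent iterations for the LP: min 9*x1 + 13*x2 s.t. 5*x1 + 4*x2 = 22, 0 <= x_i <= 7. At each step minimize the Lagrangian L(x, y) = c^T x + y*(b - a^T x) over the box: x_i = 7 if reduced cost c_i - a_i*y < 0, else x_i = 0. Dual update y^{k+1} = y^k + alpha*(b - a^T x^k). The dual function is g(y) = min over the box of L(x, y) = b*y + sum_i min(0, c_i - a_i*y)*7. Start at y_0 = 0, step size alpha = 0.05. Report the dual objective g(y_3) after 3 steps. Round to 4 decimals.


Dual ascent for LP: min 9*x1 + 13*x2, 5*x1 + 4*x2 = 22, 0 <= x_i <= 7
Step 1: y^k = 0.0, reduced costs: (9.0, 13.0)
  x^k = (0.0, 0.0), subgradient = b - a^T x = 22.0
  y^{k+1} = 0.0 + 0.05*22.0 = 1.1
Step 2: y^k = 1.1, reduced costs: (3.5, 8.6)
  x^k = (0.0, 0.0), subgradient = b - a^T x = 22.0
  y^{k+1} = 1.1 + 0.05*22.0 = 2.2
Step 3: y^k = 2.2, reduced costs: (-2.0, 4.2)
  x^k = (7.0, 0.0), subgradient = b - a^T x = -13.0
  y^{k+1} = 2.2 + 0.05*-13.0 = 1.55
Dual objective at y_3 = 1.55: reduced costs (1.25, 6.8), box minimizer x = (0.0, 0.0)
g(y_3) = b*y + (c1 - a1*y)*x1 + (c2 - a2*y)*x2 = 22*1.55 + 1.25*0.0 + 6.8*0.0 = 34.1 + 0.0 + 0.0 = 34.1


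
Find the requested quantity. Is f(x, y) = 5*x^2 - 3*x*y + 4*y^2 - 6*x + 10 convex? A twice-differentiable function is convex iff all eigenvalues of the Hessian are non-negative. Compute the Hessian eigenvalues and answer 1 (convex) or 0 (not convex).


The Hessian of f(x,y) = 5*x^2 - 3*x*y + 4*y^2 - 6*x + 10 is:
H = [[10, -3], [-3, 8]]
Trace = 10 + 8 = 18
Determinant = 10*8 - (-3)^2 = 71
Discriminant = (18)^2 - 4*71 = 40.0
Eigenvalues: lambda_1 = 5.8377, lambda_2 = 12.1623
The function is convex.

1


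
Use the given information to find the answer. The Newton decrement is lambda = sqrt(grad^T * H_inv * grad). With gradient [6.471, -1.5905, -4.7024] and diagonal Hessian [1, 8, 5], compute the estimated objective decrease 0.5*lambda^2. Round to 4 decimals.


Step 1: H is diagonal, so H^(-1) * g = [6.471, -0.1988, -0.9405].
Step 2: g^T H^(-1) g = sum_i g_i^2 / H_ii
  = (6.471)^2/1 + (-1.5905)^2/8 + (-4.7024)^2/5
  = 41.8738 + 0.3162 + 4.4225 = 46.6126
Step 3: Objective decrease = 0.5 * g^T H^(-1) g = 23.3063


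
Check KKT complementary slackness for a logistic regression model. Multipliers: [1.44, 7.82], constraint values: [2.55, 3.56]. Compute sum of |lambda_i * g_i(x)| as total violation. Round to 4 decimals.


KKT complementary slackness check:
lambda_1 * g_1 = 1.44 * 2.55 = 3.672
lambda_2 * g_2 = 7.82 * 3.56 = 27.8392
Total violation = 3.672 + 27.8392 = 31.5112


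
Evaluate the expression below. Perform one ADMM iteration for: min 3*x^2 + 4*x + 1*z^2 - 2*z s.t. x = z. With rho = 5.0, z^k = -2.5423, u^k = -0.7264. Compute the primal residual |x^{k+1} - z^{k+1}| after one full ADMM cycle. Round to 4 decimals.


ADMM iteration with rho = 5.0, z^k = -2.5423, u^k = -0.7264
Step 1: x-update.
Minimize 3*x^2 + 4*x + (5.0/2)*(x + 2.5423 - 0.7264)^2
FOC: (2*3 + 5.0)*x = -4 + 5.0*(-2.5423 + 0.7264)
x^{k+1} = -1.189
Step 2: z-update.
Minimize 1*z^2 - 2*z + (5.0/2)*(-1.189 - z - 0.7264)^2
FOC: (2*1 + 5.0)*z = 2 + 5.0*(-1.189 - 0.7264)
z^{k+1} = -1.0825
Step 3: u-update.
u^{k+1} = -0.7264 - 1.189 + 1.0825 = -0.833
Step 4: Primal residual = |-1.189 + 1.0825| = 0.1066


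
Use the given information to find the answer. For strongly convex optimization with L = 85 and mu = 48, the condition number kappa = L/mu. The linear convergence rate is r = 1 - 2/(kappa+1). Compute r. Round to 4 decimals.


Step 1: Compute the condition number.
kappa = L/mu = 85/48 = 1.7708
Step 2: Compute the convergence rate.
r = 1 - 2/(kappa + 1) = 1 - 2*mu/(L + mu) = (L - mu)/(L + mu) = 37/133 = 0.2782


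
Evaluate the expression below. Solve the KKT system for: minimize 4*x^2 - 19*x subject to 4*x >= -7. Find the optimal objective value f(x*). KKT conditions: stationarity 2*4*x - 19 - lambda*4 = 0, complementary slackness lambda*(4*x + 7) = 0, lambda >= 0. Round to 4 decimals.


Step 1: Try lambda = 0 (constraint inactive).
Stationarity: 2*4*x - 19 = 0
x* = 19/(2*4) = 2.375
Check constraint: 4*2.375 = 9.5 >= -7 -- satisfied.
Step 2: Compute optimal value.
f(x*) = 4*2.375^2 - 19*2.375 = -22.5625


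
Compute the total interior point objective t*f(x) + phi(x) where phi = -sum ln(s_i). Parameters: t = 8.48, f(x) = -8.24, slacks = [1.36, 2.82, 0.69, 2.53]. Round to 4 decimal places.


Step 1: Compute log-barrier.
ln values: [0.3075, 1.0367, -0.3711, 0.9282]
phi = -(0.3075 + 1.0367 - 0.3711 + 0.9282) = -1.9014
Step 2: Compute augmented objective.
t*f(x) = 8.48*-8.24 = -69.8752
Total = -69.8752 - 1.9014 = -71.7766


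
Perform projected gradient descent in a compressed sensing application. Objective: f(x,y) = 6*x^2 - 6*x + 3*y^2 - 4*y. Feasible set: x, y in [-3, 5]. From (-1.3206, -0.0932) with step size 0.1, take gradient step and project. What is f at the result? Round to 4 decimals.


Step 1: Compute gradient at (-1.3206, -0.0932).
grad_x = 2*6*-1.3206 - 6 = -21.8472
grad_y = 2*3*-0.0932 - 4 = -4.5592
Step 2: Gradient step.
x_raw = -1.3206 - 0.1*-21.8472 = 0.8641
y_raw = -0.0932 - 0.1*-4.5592 = 0.3627
Step 3: Project onto [-3, 5].
x_proj = clip(0.8641) = 0.8641
y_proj = clip(0.3627) = 0.3627
Step 4: Evaluate f.
f(0.8641, 0.3627) = -1.7607


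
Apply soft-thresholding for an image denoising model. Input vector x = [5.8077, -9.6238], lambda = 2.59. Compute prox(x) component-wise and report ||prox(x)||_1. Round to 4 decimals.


Soft-thresholding with lambda = 2.59:
prox(5.8077) = sign(5.8077)*max(|5.8077| - 2.59, 0) = 3.2177
prox(-9.6238) = sign(-9.6238)*max(|-9.6238| - 2.59, 0) = -7.0338
prox(x) = [3.2177, -7.0338]
||prox(x)||_1 = 3.2177 + 7.0338 = 10.2515


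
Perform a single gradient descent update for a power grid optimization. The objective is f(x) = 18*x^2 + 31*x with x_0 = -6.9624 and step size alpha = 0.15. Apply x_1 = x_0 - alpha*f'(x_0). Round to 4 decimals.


We compute the gradient at x_0 and apply the update.
f'(x) = 36*x + 31
f'(-6.9624) = 36*-6.9624 + 31 = -219.6464
x_1 = -6.9624 - 0.15*-219.6464 = 25.9846


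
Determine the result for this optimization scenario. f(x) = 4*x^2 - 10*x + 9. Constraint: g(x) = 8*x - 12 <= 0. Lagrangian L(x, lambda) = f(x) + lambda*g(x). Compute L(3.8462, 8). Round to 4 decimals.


Step 1: Evaluate f(x).
f(3.8462) = 4*3.8462^2 - 10*3.8462 + 9 = 29.711
Step 2: Evaluate g(x).
g(3.8462) = 8*3.8462 - 12 = 18.7696
Step 3: Compute Lagrangian.
L = 29.711 + 8*18.7696 = 179.8678


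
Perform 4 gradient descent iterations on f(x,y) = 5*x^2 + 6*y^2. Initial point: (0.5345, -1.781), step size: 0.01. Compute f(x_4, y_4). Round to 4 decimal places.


Gradient descent on f(x,y) = 5*x^2 + 6*y^2.
Starting point: (0.5345, -1.781), alpha = 0.01
Step 1: grad_x = 2*5*0.5345 = 5.345, grad_y = 2*6*-1.781 = -21.372
  x_1 = 0.5345 - 0.01*5.345 = 0.4811
  y_1 = -1.781 - 0.01*-21.372 = -1.5673
Step 2: grad_x = 2*5*0.4811 = 4.8105, grad_y = 2*6*-1.5673 = -18.8074
  x_2 = 0.4811 - 0.01*4.8105 = 0.4329
  y_2 = -1.5673 - 0.01*-18.8074 = -1.3792
Step 3: grad_x = 2*5*0.4329 = 4.3295, grad_y = 2*6*-1.3792 = -16.5505
  x_3 = 0.4329 - 0.01*4.3295 = 0.3897
  y_3 = -1.3792 - 0.01*-16.5505 = -1.2137
Step 4: grad_x = 2*5*0.3897 = 3.8965, grad_y = 2*6*-1.2137 = -14.5644
  x_4 = 0.3897 - 0.01*3.8965 = 0.3507
  y_4 = -1.2137 - 0.01*-14.5644 = -1.0681
f(0.3507, -1.0681) = 5*0.3507^2 + 6*(-1.0681)^2 = 7.4594


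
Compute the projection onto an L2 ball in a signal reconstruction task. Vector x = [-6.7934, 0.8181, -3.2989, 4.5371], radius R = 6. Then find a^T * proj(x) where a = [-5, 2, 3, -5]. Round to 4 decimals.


Step 1: Compute ||x|| (intermediates to 6 decimals).
||x|| = sqrt((-6.7934)^2 + 0.8181^2 + (-3.2989)^2 + 4.5371^2) = 8.848027
Step 2: Project.
Since ||x|| > R, scale = R/||x|| = 6/8.848027 = 0.678117, proj(x) = scale * x
proj(x) = [-4.60672, 0.554768, -2.23704, 3.076685]
Step 3: Dot product.
a^T * proj(x) = -5*(-4.60672) + 2*0.554768 + 3*(-2.23704) - 5*3.076685 = 2.0486


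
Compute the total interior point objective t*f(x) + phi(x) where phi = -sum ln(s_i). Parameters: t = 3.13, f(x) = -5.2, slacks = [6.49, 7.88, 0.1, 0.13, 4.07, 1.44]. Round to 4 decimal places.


Step 1: Compute log-barrier.
ln values: [1.8703, 2.0643, -2.3026, -2.0402, 1.4036, 0.3646]
phi = -(1.8703 + 2.0643 - 2.3026 - 2.0402 + 1.4036 + 0.3646) = -1.3601
Step 2: Compute augmented objective.
t*f(x) = 3.13*-5.2 = -16.276
Total = -16.276 - 1.3601 = -17.6361


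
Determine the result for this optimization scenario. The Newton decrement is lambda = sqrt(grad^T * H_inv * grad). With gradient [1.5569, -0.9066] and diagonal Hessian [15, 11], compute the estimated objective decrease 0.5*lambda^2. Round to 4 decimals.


Step 1: H is diagonal, so H^(-1) * g = [0.1038, -0.0824].
Step 2: g^T H^(-1) g = sum_i g_i^2 / H_ii
  = (1.5569)^2/15 + (-0.9066)^2/11
  = 0.1616 + 0.0747 = 0.2363
Step 3: Objective decrease = 0.5 * g^T H^(-1) g = 0.1182


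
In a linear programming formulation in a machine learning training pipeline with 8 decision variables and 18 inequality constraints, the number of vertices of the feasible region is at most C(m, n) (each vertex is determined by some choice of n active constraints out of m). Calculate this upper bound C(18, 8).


Each vertex corresponds to some choice of n active constraints out of m, so the number of vertices is at most C(m, n) = m! / (n!(m-n)!).
m = 18, n = 8
Numerator: 18 * 17 * 16 * 15 * 14 * 13 * 12 * 11
Denominator: 8! = 40320
C(18, 8) = 43758


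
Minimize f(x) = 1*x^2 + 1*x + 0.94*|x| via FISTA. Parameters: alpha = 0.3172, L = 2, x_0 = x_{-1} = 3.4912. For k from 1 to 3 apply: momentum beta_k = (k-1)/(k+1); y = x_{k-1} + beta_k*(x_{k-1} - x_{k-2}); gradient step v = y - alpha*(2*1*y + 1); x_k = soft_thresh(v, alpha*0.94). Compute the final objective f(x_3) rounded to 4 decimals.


FISTA on f(x) = 1*x^2 + 1*x + 0.94*|x|
L = 2, alpha = 0.3172
Iteration 1: beta = 0.0, y = 3.4912 + 0.0*(3.4912 - 3.4912) = 3.4912
  grad(y) = 7.9824, v = y - alpha*grad = 0.9592
  prox(v) = soft_thresh(0.9592, 0.2982) = 0.661
Iteration 2: beta = 0.3333, y = 0.661 + 0.3333*(0.661 - 3.4912) = -0.2824
  grad(y) = 0.4352, v = y - alpha*grad = -0.4204
  prox(v) = soft_thresh(-0.4204, 0.2982) = -0.1223
Iteration 3: beta = 0.5, y = -0.1223 + 0.5*(-0.1223 - 0.661) = -0.5139
  grad(y) = -0.0278, v = y - alpha*grad = -0.5051
  prox(v) = soft_thresh(-0.5051, 0.2982) = -0.2069
f(x_3) = 1*(-0.2069)^2 + 1*(-0.2069) + 0.94*|-0.2069| = 0.0304


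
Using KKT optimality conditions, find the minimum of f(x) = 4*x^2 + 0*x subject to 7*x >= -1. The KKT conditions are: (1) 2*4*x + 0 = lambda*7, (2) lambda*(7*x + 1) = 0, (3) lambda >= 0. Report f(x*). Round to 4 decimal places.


Step 1: Try lambda = 0 (constraint inactive).
Stationarity: 2*4*x + 0 = 0
x* = 0/(2*4) = 0.0
Check constraint: 7*0.0 = 0.0 >= -1 -- satisfied.
Step 2: Compute optimal value.
f(x*) = 4*0.0^2 + 0*0.0 = 0.0


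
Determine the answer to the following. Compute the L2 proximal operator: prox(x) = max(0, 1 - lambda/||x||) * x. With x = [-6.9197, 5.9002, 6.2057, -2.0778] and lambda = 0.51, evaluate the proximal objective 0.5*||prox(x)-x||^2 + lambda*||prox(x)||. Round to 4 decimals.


Step 1: Compute ||x||.
||x|| = 11.2037
Step 2: Compute scaling factor.
scale = max(0, 1 - 0.51/11.2037) = 0.9545
Step 3: prox(x) = [-6.6047, 5.6316, 5.9232, -1.9832]
||prox(x)|| = 10.6937
Step 4: Proximal objective.
0.5*||prox-x||^2 = 0.1301
lambda*||prox|| = 5.4538
Total = 5.5838


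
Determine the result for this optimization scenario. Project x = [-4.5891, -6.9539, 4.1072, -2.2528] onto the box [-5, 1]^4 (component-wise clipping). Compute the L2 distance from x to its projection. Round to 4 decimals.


Project each component onto [-5, 1].
clip(-4.5891) = -4.5891, clip(-6.9539) = -5.0, clip(4.1072) = 1.0, clip(-2.2528) = -2.2528
Projection = [-4.5891, -5.0, 1.0, -2.2528]
Squared diffs: [0.0, 3.8177, 9.6547, 0.0]
Distance = sqrt(13.4724) = 3.6705


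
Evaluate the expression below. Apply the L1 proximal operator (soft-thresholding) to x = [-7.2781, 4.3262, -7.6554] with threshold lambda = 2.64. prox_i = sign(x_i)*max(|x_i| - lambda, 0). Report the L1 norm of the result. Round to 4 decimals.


Soft-thresholding with lambda = 2.64:
prox(-7.2781) = sign(-7.2781)*max(|-7.2781| - 2.64, 0) = -4.6381
prox(4.3262) = sign(4.3262)*max(|4.3262| - 2.64, 0) = 1.6862
prox(-7.6554) = sign(-7.6554)*max(|-7.6554| - 2.64, 0) = -5.0154
prox(x) = [-4.6381, 1.6862, -5.0154]
||prox(x)||_1 = 4.6381 + 1.6862 + 5.0154 = 11.3397


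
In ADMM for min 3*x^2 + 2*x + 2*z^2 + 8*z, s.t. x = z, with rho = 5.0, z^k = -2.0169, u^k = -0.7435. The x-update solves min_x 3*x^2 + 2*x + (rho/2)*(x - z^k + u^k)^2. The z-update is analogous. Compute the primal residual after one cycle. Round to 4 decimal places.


ADMM iteration with rho = 5.0, z^k = -2.0169, u^k = -0.7435
Step 1: x-update.
Minimize 3*x^2 + 2*x + (5.0/2)*(x + 2.0169 - 0.7435)^2
FOC: (2*3 + 5.0)*x = -2 + 5.0*(-2.0169 + 0.7435)
x^{k+1} = -0.7606
Step 2: z-update.
Minimize 2*z^2 + 8*z + (5.0/2)*(-0.7606 - z - 0.7435)^2
FOC: (2*2 + 5.0)*z = -8 + 5.0*(-0.7606 - 0.7435)
z^{k+1} = -1.7245
Step 3: u-update.
u^{k+1} = -0.7435 - 0.7606 + 1.7245 = 0.2204
Step 4: Primal residual = |-0.7606 + 1.7245| = 0.9639


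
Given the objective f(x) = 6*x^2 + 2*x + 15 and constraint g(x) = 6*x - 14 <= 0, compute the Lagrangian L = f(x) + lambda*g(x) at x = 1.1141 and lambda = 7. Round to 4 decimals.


Step 1: Evaluate f(x).
f(1.1141) = 6*1.1141^2 + 2*1.1141 + 15 = 24.6755
Step 2: Evaluate g(x).
g(1.1141) = 6*1.1141 - 14 = -7.3154
Step 3: Compute Lagrangian.
L = 24.6755 + 7*-7.3154 = -26.5323


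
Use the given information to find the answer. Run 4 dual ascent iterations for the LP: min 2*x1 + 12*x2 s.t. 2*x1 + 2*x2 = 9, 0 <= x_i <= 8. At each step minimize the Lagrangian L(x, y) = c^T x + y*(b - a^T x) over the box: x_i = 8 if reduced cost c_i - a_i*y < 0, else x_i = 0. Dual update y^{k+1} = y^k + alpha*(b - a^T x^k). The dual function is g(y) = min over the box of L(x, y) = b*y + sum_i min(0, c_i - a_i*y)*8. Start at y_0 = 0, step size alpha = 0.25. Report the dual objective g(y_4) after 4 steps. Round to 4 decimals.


Dual ascent for LP: min 2*x1 + 12*x2, 2*x1 + 2*x2 = 9, 0 <= x_i <= 8
Step 1: y^k = 0.0, reduced costs: (2.0, 12.0)
  x^k = (0.0, 0.0), subgradient = b - a^T x = 9.0
  y^{k+1} = 0.0 + 0.25*9.0 = 2.25
Step 2: y^k = 2.25, reduced costs: (-2.5, 7.5)
  x^k = (8.0, 0.0), subgradient = b - a^T x = -7.0
  y^{k+1} = 2.25 + 0.25*-7.0 = 0.5
Step 3: y^k = 0.5, reduced costs: (1.0, 11.0)
  x^k = (0.0, 0.0), subgradient = b - a^T x = 9.0
  y^{k+1} = 0.5 + 0.25*9.0 = 2.75
Step 4: y^k = 2.75, reduced costs: (-3.5, 6.5)
  x^k = (8.0, 0.0), subgradient = b - a^T x = -7.0
  y^{k+1} = 2.75 + 0.25*-7.0 = 1.0
Dual objective at y_4 = 1.0: reduced costs (0.0, 10.0), box minimizer x = (0.0, 0.0)
g(y_4) = b*y + (c1 - a1*y)*x1 + (c2 - a2*y)*x2 = 9*1.0 + 0.0*0.0 + 10.0*0.0 = 9.0 + 0.0 + 0.0 = 9.0


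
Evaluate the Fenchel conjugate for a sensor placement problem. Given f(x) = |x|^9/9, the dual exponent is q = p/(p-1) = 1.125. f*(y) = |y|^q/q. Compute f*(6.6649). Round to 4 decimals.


The conjugate exponent q satisfies 1/p + 1/q = 1.
p = 9, so q = 9/(9 - 1) = 1.125
|y|^q = 6.6649^1.125 = 8.4483
f*(6.6649) = 8.4483 / 1.125 = 7.5096


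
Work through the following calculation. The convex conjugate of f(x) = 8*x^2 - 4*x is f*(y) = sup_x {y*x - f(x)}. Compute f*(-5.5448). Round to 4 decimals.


f*(y) = sup_x {y*x - a*x^2 - b*x} = sup_x {(y-b)*x - a*x^2}
FOC: (y - b) - 2a*x = 0 => x* = (y - b)/(2a)
x* = (-5.5448 + 4)/(2*8) = -0.0966
f*(-5.5448) = (y-b)^2/(4a) = (-5.5448 + 4)^2/(4*8)
= 2.3864/32 = 0.0746


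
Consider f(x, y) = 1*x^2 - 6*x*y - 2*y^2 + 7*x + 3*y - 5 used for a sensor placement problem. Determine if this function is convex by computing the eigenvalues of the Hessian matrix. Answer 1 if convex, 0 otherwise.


The Hessian of f(x,y) = 1*x^2 - 6*x*y - 2*y^2 + 7*x + 3*y - 5 is:
H = [[2, -6], [-6, -4]]
Trace = 2 - 4 = -2
Determinant = 2*-4 - (-6)^2 = -44
Discriminant = (-2)^2 - 4*-44 = 180.0
Eigenvalues: lambda_1 = -7.7082, lambda_2 = 5.7082
The function is not convex.

0


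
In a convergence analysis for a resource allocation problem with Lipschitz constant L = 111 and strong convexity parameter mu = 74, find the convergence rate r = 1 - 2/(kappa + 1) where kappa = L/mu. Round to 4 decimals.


Step 1: Compute the condition number.
kappa = L/mu = 111/74 = 1.5
Step 2: Compute the convergence rate.
r = 1 - 2/(kappa + 1) = 1 - 2*mu/(L + mu) = (L - mu)/(L + mu) = 37/185 = 0.2


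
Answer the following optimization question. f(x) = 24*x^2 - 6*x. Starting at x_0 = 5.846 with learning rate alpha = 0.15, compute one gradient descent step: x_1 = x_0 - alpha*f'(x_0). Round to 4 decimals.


We compute the gradient at x_0 and apply the update.
f'(x) = 48*x - 6
f'(5.846) = 48*5.846 - 6 = 274.608
x_1 = 5.846 - 0.15*274.608 = -35.3452


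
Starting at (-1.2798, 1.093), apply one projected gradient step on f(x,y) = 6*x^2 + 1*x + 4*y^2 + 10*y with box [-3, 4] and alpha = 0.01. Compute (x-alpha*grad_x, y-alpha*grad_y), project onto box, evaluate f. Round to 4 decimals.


Step 1: Compute gradient at (-1.2798, 1.093).
grad_x = 2*6*-1.2798 + 1 = -14.3576
grad_y = 2*4*1.093 + 10 = 18.744
Step 2: Gradient step.
x_raw = -1.2798 - 0.01*-14.3576 = -1.1362
y_raw = 1.093 - 0.01*18.744 = 0.9056
Step 3: Project onto [-3, 4].
x_proj = clip(-1.1362) = -1.1362
y_proj = clip(0.9056) = 0.9056
Step 4: Evaluate f.
f(-1.1362, 0.9056) = 18.9456


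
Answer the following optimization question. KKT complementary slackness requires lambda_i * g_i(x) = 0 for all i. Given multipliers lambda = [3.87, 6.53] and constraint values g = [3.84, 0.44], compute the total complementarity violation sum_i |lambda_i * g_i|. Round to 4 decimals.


KKT complementary slackness check:
lambda_1 * g_1 = 3.87 * 3.84 = 14.8608
lambda_2 * g_2 = 6.53 * 0.44 = 2.8732
Total violation = 14.8608 + 2.8732 = 17.734


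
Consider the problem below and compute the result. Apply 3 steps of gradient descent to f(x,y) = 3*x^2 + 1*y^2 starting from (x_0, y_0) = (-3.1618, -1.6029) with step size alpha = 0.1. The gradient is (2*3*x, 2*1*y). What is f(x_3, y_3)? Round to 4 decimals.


Gradient descent on f(x,y) = 3*x^2 + 1*y^2.
Starting point: (-3.1618, -1.6029), alpha = 0.1
Step 1: grad_x = 2*3*-3.1618 = -18.9708, grad_y = 2*1*-1.6029 = -3.2058
  x_1 = -3.1618 - 0.1*-18.9708 = -1.2647
  y_1 = -1.6029 - 0.1*-3.2058 = -1.2823
Step 2: grad_x = 2*3*-1.2647 = -7.5883, grad_y = 2*1*-1.2823 = -2.5646
  x_2 = -1.2647 - 0.1*-7.5883 = -0.5059
  y_2 = -1.2823 - 0.1*-2.5646 = -1.0259
Step 3: grad_x = 2*3*-0.5059 = -3.0353, grad_y = 2*1*-1.0259 = -2.0517
  x_3 = -0.5059 - 0.1*-3.0353 = -0.2024
  y_3 = -1.0259 - 0.1*-2.0517 = -0.8207
f(-0.2024, -0.8207) = 3*(-0.2024)^2 + 1*(-0.8207)^2 = 0.7964


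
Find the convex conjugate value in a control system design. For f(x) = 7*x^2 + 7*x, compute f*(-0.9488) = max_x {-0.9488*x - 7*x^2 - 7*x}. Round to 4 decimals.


f*(y) = sup_x {y*x - a*x^2 - b*x} = sup_x {(y-b)*x - a*x^2}
FOC: (y - b) - 2a*x = 0 => x* = (y - b)/(2a)
x* = (-0.9488 - 7)/(2*7) = -0.5678
f*(-0.9488) = (y-b)^2/(4a) = (-0.9488 - 7)^2/(4*7)
= 63.1834/28 = 2.2566


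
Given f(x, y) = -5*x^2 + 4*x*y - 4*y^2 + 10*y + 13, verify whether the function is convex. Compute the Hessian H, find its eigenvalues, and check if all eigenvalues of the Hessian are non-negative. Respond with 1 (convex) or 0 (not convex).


The Hessian of f(x,y) = -5*x^2 + 4*x*y - 4*y^2 + 10*y + 13 is:
H = [[-10, 4], [4, -8]]
Trace = -10 - 8 = -18
Determinant = -10*-8 - (4)^2 = 64
Discriminant = (-18)^2 - 4*64 = 68.0
Eigenvalues: lambda_1 = -13.1231, lambda_2 = -4.8769
The function is not convex.

0


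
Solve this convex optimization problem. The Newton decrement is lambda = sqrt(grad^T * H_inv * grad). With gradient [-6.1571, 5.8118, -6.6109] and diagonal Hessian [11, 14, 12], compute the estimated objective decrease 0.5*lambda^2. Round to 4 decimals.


Step 1: H is diagonal, so H^(-1) * g = [-0.5597, 0.4151, -0.5509].
Step 2: g^T H^(-1) g = sum_i g_i^2 / H_ii
  = (-6.1571)^2/11 + (5.8118)^2/14 + (-6.6109)^2/12
  = 3.4464 + 2.4126 + 3.642 = 9.501
Step 3: Objective decrease = 0.5 * g^T H^(-1) g = 4.7505


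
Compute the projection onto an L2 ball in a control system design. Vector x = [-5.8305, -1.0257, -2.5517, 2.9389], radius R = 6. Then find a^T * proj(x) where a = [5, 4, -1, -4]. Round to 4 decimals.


Step 1: Compute ||x|| (intermediates to 6 decimals).
||x|| = sqrt((-5.8305)^2 + (-1.0257)^2 + (-2.5517)^2 + 2.9389^2) = 7.08485
Step 2: Project.
Since ||x|| > R, scale = R/||x|| = 6/7.08485 = 0.846877, proj(x) = scale * x
proj(x) = [-4.937716, -0.868642, -2.160976, 2.488887]
Step 3: Dot product.
a^T * proj(x) = 5*(-4.937716) + 4*(-0.868642) - 1*(-2.160976) - 4*2.488887 = -35.9577
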